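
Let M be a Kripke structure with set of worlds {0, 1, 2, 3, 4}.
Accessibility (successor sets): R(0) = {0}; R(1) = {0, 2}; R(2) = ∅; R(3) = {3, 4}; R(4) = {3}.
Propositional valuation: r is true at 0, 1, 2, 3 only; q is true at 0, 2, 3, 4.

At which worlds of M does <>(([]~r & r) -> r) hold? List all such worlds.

0, 1, 3, 4

Recall that []ψ holds at a world iff ψ holds at every accessible world, and <>ψ holds iff ψ holds at some accessible world.
Let φ = <>(([]~r & r) -> r). Evaluate φ at each world:
  0 (successors {0}): φ is true.
  1 (successors {0, 2}): φ is true.
  2 (successors ∅): φ is false.
  3 (successors {3, 4}): φ is true.
  4 (successors {3}): φ is true.
For instance, at 4:
  At 4: <>(([]~r & r) -> r) requires ([]~r & r) -> r at some successor in {3}.
    ([]~r & r) -> r holds at 3, so <>(([]~r & r) -> r) is true at 4.
      At 3: []~r & r is false, r is true, so ([]~r & r) -> r is true.
Satisfying worlds: {0, 1, 3, 4}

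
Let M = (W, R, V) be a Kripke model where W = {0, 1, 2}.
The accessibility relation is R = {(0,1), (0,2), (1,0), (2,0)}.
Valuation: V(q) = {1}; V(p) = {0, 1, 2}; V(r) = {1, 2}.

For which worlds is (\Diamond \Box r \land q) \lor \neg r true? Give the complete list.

0, 1

Recall that \Box ψ holds at a world iff ψ holds at every accessible world, and \Diamond ψ holds iff ψ holds at some accessible world.
Let φ = (\Diamond \Box r \land q) \lor \neg r. Evaluate φ at each world:
  0 (successors {1, 2}): φ is true.
  1 (successors {0}): φ is true.
  2 (successors {0}): φ is false.
For instance, at 0:
  At 0: \Diamond \Box r \land q is false, \neg r is true, so (\Diamond \Box r \land q) \lor \neg r is true.
    At 0: \Diamond \Box r is false, q is false, so \Diamond \Box r \land q is false.
      At 0: \Diamond \Box r requires \Box r at some successor in {1, 2}.
        At 1: \Box r is false.
        At 2: \Box r is false.
      So \Diamond \Box r is false at 0.
Satisfying worlds: {0, 1}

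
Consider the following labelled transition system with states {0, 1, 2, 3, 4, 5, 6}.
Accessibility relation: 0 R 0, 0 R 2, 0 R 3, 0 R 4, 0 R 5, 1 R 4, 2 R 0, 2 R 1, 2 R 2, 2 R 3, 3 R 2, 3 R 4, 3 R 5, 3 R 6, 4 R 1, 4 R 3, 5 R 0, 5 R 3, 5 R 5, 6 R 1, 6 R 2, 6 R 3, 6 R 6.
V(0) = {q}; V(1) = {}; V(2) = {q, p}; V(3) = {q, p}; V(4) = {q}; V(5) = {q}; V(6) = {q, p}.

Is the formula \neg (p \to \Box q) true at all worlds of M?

Let φ = \neg (p \to \Box q). Evaluate φ at each world:
  0 (successors {0, 2, 3, 4, 5}): φ is false.
  1 (successors {4}): φ is false.
  2 (successors {0, 1, 2, 3}): φ is true.
  3 (successors {2, 4, 5, 6}): φ is false.
  4 (successors {1, 3}): φ is false.
  5 (successors {0, 3, 5}): φ is false.
  6 (successors {1, 2, 3, 6}): φ is true.
Detail at 0 (counterexample):
  At 0: p \to \Box q is true, so \neg (p \to \Box q) is false.
    At 0: p is false, \Box q is true, so p \to \Box q is true.
      At 0: \Box q requires q at every successor {0, 2, 3, 4, 5}.
        At 0: q is true.
        At 2: q is true.
        At 3: q is true.
        At 4: q is true.
        At 5: q is true.
      So \Box q is true at 0.

No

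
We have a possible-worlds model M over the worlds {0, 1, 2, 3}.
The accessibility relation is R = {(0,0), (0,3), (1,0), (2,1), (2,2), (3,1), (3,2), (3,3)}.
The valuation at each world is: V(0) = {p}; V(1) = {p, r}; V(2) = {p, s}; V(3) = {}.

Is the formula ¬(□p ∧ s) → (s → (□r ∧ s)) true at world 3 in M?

Yes

Recall that □ψ holds at a world iff ψ holds at every accessible world, and ◇ψ holds iff ψ holds at some accessible world.
At 3: ¬(□p ∧ s) is true, s → (□r ∧ s) is true, so ¬(□p ∧ s) → (s → (□r ∧ s)) is true.
  At 3: □p ∧ s is false, so ¬(□p ∧ s) is true.
    At 3: □p is false, s is false, so □p ∧ s is false.
      At 3: □p requires p at every successor {1, 2, 3}.
        p fails at 3, so □p is false at 3.
  At 3: s is false, □r ∧ s is false, so s → (□r ∧ s) is true.
    At 3: □r is false, s is false, so □r ∧ s is false.
      At 3: □r requires r at every successor {1, 2, 3}.
        r fails at 2, so □r is false at 3.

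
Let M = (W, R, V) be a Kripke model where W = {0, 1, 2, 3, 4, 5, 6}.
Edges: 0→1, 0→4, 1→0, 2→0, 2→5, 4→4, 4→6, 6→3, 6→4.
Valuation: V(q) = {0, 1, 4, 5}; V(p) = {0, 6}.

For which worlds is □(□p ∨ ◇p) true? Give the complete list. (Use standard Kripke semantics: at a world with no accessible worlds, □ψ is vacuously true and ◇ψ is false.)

Let φ = □(□p ∨ ◇p). Evaluate φ at each world:
  0 (successors {1, 4}): φ is true.
  1 (successors {0}): φ is false.
  2 (successors {0, 5}): φ is false.
  3 (successors ∅): φ is true.
  4 (successors {4, 6}): φ is false.
  5 (successors ∅): φ is true.
  6 (successors {3, 4}): φ is true.
For instance, at 4:
  At 4: □(□p ∨ ◇p) requires □p ∨ ◇p at every successor {4, 6}.
    □p ∨ ◇p fails at 6, so □(□p ∨ ◇p) is false at 4.
      At 6: □p is false, ◇p is false, so □p ∨ ◇p is false.
Satisfying worlds: {0, 3, 5, 6}

0, 3, 5, 6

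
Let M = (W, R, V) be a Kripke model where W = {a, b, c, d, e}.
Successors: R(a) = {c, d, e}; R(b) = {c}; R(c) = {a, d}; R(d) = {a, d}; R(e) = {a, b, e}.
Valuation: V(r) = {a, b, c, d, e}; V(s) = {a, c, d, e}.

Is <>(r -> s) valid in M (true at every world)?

Yes

Let φ = <>(r -> s). Evaluate φ at each world:
  a (successors {c, d, e}): φ is true.
  b (successors {c}): φ is true.
  c (successors {a, d}): φ is true.
  d (successors {a, d}): φ is true.
  e (successors {a, b, e}): φ is true.
For instance, at c:
  At c: <>(r -> s) requires r -> s at some successor in {a, d}.
    r -> s holds at a, so <>(r -> s) is true at c.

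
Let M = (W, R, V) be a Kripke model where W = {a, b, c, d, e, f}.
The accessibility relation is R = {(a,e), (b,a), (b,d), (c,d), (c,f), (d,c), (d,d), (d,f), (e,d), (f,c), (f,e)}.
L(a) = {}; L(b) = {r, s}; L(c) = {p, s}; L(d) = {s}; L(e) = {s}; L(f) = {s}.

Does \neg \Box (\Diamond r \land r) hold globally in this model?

Yes

Let φ = \neg \Box (\Diamond r \land r). Evaluate φ at each world:
  a (successors {e}): φ is true.
  b (successors {a, d}): φ is true.
  c (successors {d, f}): φ is true.
  d (successors {c, d, f}): φ is true.
  e (successors {d}): φ is true.
  f (successors {c, e}): φ is true.
For instance, at a:
  At a: \Box (\Diamond r \land r) is false, so \neg \Box (\Diamond r \land r) is true.
    At a: \Box (\Diamond r \land r) requires \Diamond r \land r at every successor {e}.
      \Diamond r \land r fails at e, so \Box (\Diamond r \land r) is false at a.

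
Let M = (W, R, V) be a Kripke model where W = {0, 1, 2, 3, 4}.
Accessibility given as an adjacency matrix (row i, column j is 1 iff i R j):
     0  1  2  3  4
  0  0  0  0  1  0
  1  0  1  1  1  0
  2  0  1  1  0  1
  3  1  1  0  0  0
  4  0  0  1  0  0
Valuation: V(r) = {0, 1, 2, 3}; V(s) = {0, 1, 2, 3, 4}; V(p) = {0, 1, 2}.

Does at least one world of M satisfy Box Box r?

Recall that Box ψ holds at a world iff ψ holds at every accessible world, and Dia ψ holds iff ψ holds at some accessible world.
Let φ = Box Box r. Evaluate φ at each world:
  0 (successors {3}): φ is true.
  1 (successors {1, 2, 3}): φ is false.
  2 (successors {1, 2, 4}): φ is false.
  3 (successors {0, 1}): φ is true.
  4 (successors {2}): φ is false.
Detail at 0 (witness):
  At 0: Box Box r requires Box r at every successor {3}.
      At 3: Box r requires r at every successor {0, 1}.
        At 0: r is true.
        At 1: r is true.
      So Box r is true at 3.
  So Box Box r is true at 0.

Yes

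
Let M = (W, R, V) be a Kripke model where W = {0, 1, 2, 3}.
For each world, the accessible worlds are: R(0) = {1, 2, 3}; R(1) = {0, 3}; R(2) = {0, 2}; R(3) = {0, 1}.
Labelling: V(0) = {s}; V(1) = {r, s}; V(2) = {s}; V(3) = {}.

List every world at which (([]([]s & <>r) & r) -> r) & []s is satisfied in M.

2, 3

Let φ = (([]([]s & <>r) & r) -> r) & []s. Evaluate φ at each world:
  0 (successors {1, 2, 3}): φ is false.
  1 (successors {0, 3}): φ is false.
  2 (successors {0, 2}): φ is true.
  3 (successors {0, 1}): φ is true.
For instance, at 3:
  At 3: ([]([]s & <>r) & r) -> r is true, []s is true, so (([]([]s & <>r) & r) -> r) & []s is true.
    At 3: []([]s & <>r) & r is false, r is false, so ([]([]s & <>r) & r) -> r is true.
      At 3: []([]s & <>r) is false, r is false, so []([]s & <>r) & r is false.
    At 3: []s requires s at every successor {0, 1}.
      At 0: s is true.
      At 1: s is true.
    So []s is true at 3.
Satisfying worlds: {2, 3}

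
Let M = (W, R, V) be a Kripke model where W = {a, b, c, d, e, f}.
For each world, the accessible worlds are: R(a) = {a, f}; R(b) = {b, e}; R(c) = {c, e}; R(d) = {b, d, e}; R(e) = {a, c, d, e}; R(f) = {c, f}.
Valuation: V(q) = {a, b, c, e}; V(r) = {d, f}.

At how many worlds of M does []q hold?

Recall that []ψ holds at a world iff ψ holds at every accessible world, and <>ψ holds iff ψ holds at some accessible world.
Let φ = []q. Evaluate φ at each world:
  a (successors {a, f}): φ is false.
  b (successors {b, e}): φ is true.
  c (successors {c, e}): φ is true.
  d (successors {b, d, e}): φ is false.
  e (successors {a, c, d, e}): φ is false.
  f (successors {c, f}): φ is false.
For instance, at e:
  At e: []q requires q at every successor {a, c, d, e}.
    q fails at d, so []q is false at e.
Satisfying worlds: {b, c}

2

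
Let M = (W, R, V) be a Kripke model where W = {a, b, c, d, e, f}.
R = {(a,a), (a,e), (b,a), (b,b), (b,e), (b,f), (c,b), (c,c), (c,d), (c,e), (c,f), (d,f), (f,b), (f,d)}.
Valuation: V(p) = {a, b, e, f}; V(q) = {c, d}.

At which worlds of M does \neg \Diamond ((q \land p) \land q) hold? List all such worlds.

Let φ = \neg \Diamond ((q \land p) \land q). Evaluate φ at each world:
  a (successors {a, e}): φ is true.
  b (successors {a, b, e, f}): φ is true.
  c (successors {b, c, d, e, f}): φ is true.
  d (successors {f}): φ is true.
  e (successors ∅): φ is true.
  f (successors {b, d}): φ is true.
For instance, at f:
  At f: \Diamond ((q \land p) \land q) is false, so \neg \Diamond ((q \land p) \land q) is true.
    At f: \Diamond ((q \land p) \land q) requires (q \land p) \land q at some successor in {b, d}.
      At b: (q \land p) \land q is false.
      At d: (q \land p) \land q is false.
    So \Diamond ((q \land p) \land q) is false at f.
Satisfying worlds: {a, b, c, d, e, f}

a, b, c, d, e, f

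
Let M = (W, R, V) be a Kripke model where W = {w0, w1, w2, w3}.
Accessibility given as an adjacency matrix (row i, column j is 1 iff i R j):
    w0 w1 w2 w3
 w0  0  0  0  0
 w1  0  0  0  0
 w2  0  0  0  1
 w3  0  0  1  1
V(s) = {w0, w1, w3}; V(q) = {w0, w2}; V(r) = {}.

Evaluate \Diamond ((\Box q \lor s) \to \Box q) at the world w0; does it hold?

No

At w0: no accessible worlds, so \Diamond ((\Box q \lor s) \to \Box q) is false.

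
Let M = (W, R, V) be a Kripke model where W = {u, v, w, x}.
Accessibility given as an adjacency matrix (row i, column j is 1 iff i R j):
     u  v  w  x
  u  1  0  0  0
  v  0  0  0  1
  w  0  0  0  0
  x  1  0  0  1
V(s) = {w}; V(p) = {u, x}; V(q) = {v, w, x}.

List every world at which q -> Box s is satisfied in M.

u, w

Let φ = q -> Box s. Evaluate φ at each world:
  u (successors {u}): φ is true.
  v (successors {x}): φ is false.
  w (successors ∅): φ is true.
  x (successors {u, x}): φ is false.
For instance, at v:
  At v: q is true, Box s is false, so q -> Box s is false.
    At v: Box s requires s at every successor {x}.
      s fails at x, so Box s is false at v.
Satisfying worlds: {u, w}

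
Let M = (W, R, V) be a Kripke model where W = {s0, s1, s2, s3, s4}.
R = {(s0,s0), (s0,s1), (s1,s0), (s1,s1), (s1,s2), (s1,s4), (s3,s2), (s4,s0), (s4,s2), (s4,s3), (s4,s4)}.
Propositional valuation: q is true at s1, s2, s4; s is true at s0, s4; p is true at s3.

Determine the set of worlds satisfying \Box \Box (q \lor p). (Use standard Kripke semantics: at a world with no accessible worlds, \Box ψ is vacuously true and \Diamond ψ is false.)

Let φ = \Box \Box (q \lor p). Evaluate φ at each world:
  s0 (successors {s0, s1}): φ is false.
  s1 (successors {s0, s1, s2, s4}): φ is false.
  s2 (successors ∅): φ is true.
  s3 (successors {s2}): φ is true.
  s4 (successors {s0, s2, s3, s4}): φ is false.
For instance, at s1:
  At s1: \Box \Box (q \lor p) requires \Box (q \lor p) at every successor {s0, s1, s2, s4}.
    \Box (q \lor p) fails at s0, so \Box \Box (q \lor p) is false at s1.
      At s0: \Box (q \lor p) requires q \lor p at every successor {s0, s1}.
        q \lor p fails at s0, so \Box (q \lor p) is false at s0.
Satisfying worlds: {s2, s3}

s2, s3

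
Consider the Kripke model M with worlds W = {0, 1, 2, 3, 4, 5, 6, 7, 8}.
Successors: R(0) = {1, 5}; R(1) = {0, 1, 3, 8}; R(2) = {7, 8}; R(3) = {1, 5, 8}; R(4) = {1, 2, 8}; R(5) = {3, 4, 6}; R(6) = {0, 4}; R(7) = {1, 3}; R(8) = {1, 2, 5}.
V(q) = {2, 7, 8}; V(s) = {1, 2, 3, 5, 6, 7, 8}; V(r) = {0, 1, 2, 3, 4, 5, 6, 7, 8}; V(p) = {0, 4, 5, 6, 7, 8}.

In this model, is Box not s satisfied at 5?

No

At 5: Box not s requires not s at every successor {3, 4, 6}.
  not s fails at 3, so Box not s is false at 5.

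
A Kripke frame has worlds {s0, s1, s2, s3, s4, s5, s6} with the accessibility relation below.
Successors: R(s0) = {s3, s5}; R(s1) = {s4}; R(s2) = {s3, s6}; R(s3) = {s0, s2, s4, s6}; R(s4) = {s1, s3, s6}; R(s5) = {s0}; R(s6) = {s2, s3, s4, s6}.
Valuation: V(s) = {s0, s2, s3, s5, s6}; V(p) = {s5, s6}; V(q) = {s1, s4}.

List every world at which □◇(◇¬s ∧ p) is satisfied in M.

Let φ = □◇(◇¬s ∧ p). Evaluate φ at each world:
  s0 (successors {s3, s5}): φ is false.
  s1 (successors {s4}): φ is true.
  s2 (successors {s3, s6}): φ is true.
  s3 (successors {s0, s2, s4, s6}): φ is false.
  s4 (successors {s1, s3, s6}): φ is false.
  s5 (successors {s0}): φ is false.
  s6 (successors {s2, s3, s4, s6}): φ is true.
For instance, at s2:
  At s2: □◇(◇¬s ∧ p) requires ◇(◇¬s ∧ p) at every successor {s3, s6}.
      At s3: ◇(◇¬s ∧ p) requires ◇¬s ∧ p at some successor in {s0, s2, s4, s6}.
        ◇¬s ∧ p holds at s6, so ◇(◇¬s ∧ p) is true at s3.
      At s6: ◇(◇¬s ∧ p) requires ◇¬s ∧ p at some successor in {s2, s3, s4, s6}.
        ◇¬s ∧ p holds at s6, so ◇(◇¬s ∧ p) is true at s6.
  So □◇(◇¬s ∧ p) is true at s2.
Satisfying worlds: {s1, s2, s6}

s1, s2, s6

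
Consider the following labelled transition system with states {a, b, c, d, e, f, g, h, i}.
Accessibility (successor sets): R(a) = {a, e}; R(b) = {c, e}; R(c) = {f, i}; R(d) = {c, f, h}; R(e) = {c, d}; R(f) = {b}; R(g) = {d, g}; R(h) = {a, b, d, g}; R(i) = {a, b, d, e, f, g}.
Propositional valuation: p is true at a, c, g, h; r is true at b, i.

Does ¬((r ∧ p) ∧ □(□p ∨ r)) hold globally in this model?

Yes

Let φ = ¬((r ∧ p) ∧ □(□p ∨ r)). Evaluate φ at each world:
  a (successors {a, e}): φ is true.
  b (successors {c, e}): φ is true.
  c (successors {f, i}): φ is true.
  d (successors {c, f, h}): φ is true.
  e (successors {c, d}): φ is true.
  f (successors {b}): φ is true.
  g (successors {d, g}): φ is true.
  h (successors {a, b, d, g}): φ is true.
  i (successors {a, b, d, e, f, g}): φ is true.
For instance, at g:
  At g: (r ∧ p) ∧ □(□p ∨ r) is false, so ¬((r ∧ p) ∧ □(□p ∨ r)) is true.
    At g: r ∧ p is false, □(□p ∨ r) is false, so (r ∧ p) ∧ □(□p ∨ r) is false.
      At g: □(□p ∨ r) requires □p ∨ r at every successor {d, g}.
        □p ∨ r fails at d, so □(□p ∨ r) is false at g.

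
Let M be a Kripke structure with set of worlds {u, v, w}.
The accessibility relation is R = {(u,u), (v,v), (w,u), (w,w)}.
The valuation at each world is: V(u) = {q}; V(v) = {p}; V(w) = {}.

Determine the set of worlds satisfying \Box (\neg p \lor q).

Let φ = \Box (\neg p \lor q). Evaluate φ at each world:
  u (successors {u}): φ is true.
  v (successors {v}): φ is false.
  w (successors {u, w}): φ is true.
For instance, at u:
  At u: \Box (\neg p \lor q) requires \neg p \lor q at every successor {u}.
    At u: \neg p \lor q is true.
  So \Box (\neg p \lor q) is true at u.
Satisfying worlds: {u, w}

u, w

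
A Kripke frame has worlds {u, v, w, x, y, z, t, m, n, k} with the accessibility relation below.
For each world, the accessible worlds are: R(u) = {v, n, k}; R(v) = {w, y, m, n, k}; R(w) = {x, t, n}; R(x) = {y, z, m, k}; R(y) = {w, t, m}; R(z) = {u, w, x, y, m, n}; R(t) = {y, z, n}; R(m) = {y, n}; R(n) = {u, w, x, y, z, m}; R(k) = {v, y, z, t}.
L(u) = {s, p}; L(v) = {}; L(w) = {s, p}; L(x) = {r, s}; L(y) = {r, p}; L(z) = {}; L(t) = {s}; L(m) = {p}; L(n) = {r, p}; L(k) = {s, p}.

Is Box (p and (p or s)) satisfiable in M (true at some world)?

Yes

Let φ = Box (p and (p or s)). Evaluate φ at each world:
  u (successors {v, n, k}): φ is false.
  v (successors {w, y, m, n, k}): φ is true.
  w (successors {x, t, n}): φ is false.
  x (successors {y, z, m, k}): φ is false.
  y (successors {w, t, m}): φ is false.
  z (successors {u, w, x, y, m, n}): φ is false.
  t (successors {y, z, n}): φ is false.
  m (successors {y, n}): φ is true.
  n (successors {u, w, x, y, z, m}): φ is false.
  k (successors {v, y, z, t}): φ is false.
Detail at v (witness):
  At v: Box (p and (p or s)) requires p and (p or s) at every successor {w, y, m, n, k}.
    At w: p and (p or s) is true.
    At y: p and (p or s) is true.
    At m: p and (p or s) is true.
    At n: p and (p or s) is true.
    At k: p and (p or s) is true.
  So Box (p and (p or s)) is true at v.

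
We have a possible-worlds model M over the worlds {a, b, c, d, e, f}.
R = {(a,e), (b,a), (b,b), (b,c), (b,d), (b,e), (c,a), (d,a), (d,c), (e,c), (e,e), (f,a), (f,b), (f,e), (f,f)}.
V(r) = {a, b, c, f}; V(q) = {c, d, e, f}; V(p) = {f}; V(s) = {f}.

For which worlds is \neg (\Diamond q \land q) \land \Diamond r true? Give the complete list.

Let φ = \neg (\Diamond q \land q) \land \Diamond r. Evaluate φ at each world:
  a (successors {e}): φ is false.
  b (successors {a, b, c, d, e}): φ is true.
  c (successors {a}): φ is true.
  d (successors {a, c}): φ is false.
  e (successors {c, e}): φ is false.
  f (successors {a, b, e, f}): φ is false.
For instance, at a:
  At a: \neg (\Diamond q \land q) is true, \Diamond r is false, so \neg (\Diamond q \land q) \land \Diamond r is false.
    At a: \Diamond q \land q is false, so \neg (\Diamond q \land q) is true.
      At a: \Diamond q is true, q is false, so \Diamond q \land q is false.
    At a: \Diamond r requires r at some successor in {e}.
      At e: r is false.
    So \Diamond r is false at a.
Satisfying worlds: {b, c}

b, c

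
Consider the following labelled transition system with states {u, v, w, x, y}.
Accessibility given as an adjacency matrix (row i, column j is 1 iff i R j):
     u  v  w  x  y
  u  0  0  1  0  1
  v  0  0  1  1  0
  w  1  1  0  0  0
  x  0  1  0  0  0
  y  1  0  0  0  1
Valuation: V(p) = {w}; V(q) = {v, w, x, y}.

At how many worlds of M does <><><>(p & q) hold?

3

Let φ = <><><>(p & q). Evaluate φ at each world:
  u (successors {w, y}): φ is true.
  v (successors {w, x}): φ is true.
  w (successors {u, v}): φ is false.
  x (successors {v}): φ is false.
  y (successors {u, y}): φ is true.
For instance, at w:
  At w: <><><>(p & q) requires <><>(p & q) at some successor in {u, v}.
    At u: <><>(p & q) is false.
    At v: <><>(p & q) is false.
  So <><><>(p & q) is false at w.
Satisfying worlds: {u, v, y}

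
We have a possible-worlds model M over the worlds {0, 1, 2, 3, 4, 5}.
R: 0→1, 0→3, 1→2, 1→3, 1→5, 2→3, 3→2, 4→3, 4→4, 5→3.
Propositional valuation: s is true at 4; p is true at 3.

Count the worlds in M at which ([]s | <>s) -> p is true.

5

Let φ = ([]s | <>s) -> p. Evaluate φ at each world:
  0 (successors {1, 3}): φ is true.
  1 (successors {2, 3, 5}): φ is true.
  2 (successors {3}): φ is true.
  3 (successors {2}): φ is true.
  4 (successors {3, 4}): φ is false.
  5 (successors {3}): φ is true.
For instance, at 1:
  At 1: []s | <>s is false, p is false, so ([]s | <>s) -> p is true.
    At 1: []s is false, <>s is false, so []s | <>s is false.
      At 1: []s requires s at every successor {2, 3, 5}.
        s fails at 2, so []s is false at 1.
      At 1: <>s requires s at some successor in {2, 3, 5}.
        At 2: s is false.
        At 3: s is false.
        At 5: s is false.
      So <>s is false at 1.
Satisfying worlds: {0, 1, 2, 3, 5}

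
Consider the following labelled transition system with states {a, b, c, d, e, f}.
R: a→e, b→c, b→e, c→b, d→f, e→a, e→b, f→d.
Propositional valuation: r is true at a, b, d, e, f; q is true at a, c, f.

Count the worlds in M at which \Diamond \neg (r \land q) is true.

5

Let φ = \Diamond \neg (r \land q). Evaluate φ at each world:
  a (successors {e}): φ is true.
  b (successors {c, e}): φ is true.
  c (successors {b}): φ is true.
  d (successors {f}): φ is false.
  e (successors {a, b}): φ is true.
  f (successors {d}): φ is true.
For instance, at a:
  At a: \Diamond \neg (r \land q) requires \neg (r \land q) at some successor in {e}.
    \neg (r \land q) holds at e, so \Diamond \neg (r \land q) is true at a.
Satisfying worlds: {a, b, c, e, f}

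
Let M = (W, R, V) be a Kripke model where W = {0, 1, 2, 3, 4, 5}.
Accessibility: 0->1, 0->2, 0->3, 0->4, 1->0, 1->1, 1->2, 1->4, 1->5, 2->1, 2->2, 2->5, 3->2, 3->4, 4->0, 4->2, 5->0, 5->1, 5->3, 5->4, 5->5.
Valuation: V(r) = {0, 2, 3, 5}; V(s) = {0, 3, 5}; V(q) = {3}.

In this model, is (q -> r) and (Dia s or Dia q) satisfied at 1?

Yes

At 1: q -> r is true, Dia s or Dia q is true, so (q -> r) and (Dia s or Dia q) is true.
  At 1: Dia s is true, Dia q is false, so Dia s or Dia q is true.
    At 1: Dia s requires s at some successor in {0, 1, 2, 4, 5}.
      s holds at 0, so Dia s is true at 1.
    At 1: Dia q requires q at some successor in {0, 1, 2, 4, 5}.
      At 0: q is false.
      At 1: q is false.
      At 2: q is false.
      At 4: q is false.
      At 5: q is false.
    So Dia q is false at 1.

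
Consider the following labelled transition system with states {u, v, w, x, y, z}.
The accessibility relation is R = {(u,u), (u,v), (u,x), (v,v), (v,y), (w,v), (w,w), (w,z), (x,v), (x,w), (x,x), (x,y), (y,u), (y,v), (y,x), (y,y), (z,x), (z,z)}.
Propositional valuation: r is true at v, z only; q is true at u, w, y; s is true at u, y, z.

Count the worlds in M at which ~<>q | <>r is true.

Let φ = ~<>q | <>r. Evaluate φ at each world:
  u (successors {u, v, x}): φ is true.
  v (successors {v, y}): φ is true.
  w (successors {v, w, z}): φ is true.
  x (successors {v, w, x, y}): φ is true.
  y (successors {u, v, x, y}): φ is true.
  z (successors {x, z}): φ is true.
For instance, at u:
  At u: ~<>q is false, <>r is true, so ~<>q | <>r is true.
    At u: <>q is true, so ~<>q is false.
      At u: <>q requires q at some successor in {u, v, x}.
        q holds at u, so <>q is true at u.
    At u: <>r requires r at some successor in {u, v, x}.
      r holds at v, so <>r is true at u.
Satisfying worlds: {u, v, w, x, y, z}

6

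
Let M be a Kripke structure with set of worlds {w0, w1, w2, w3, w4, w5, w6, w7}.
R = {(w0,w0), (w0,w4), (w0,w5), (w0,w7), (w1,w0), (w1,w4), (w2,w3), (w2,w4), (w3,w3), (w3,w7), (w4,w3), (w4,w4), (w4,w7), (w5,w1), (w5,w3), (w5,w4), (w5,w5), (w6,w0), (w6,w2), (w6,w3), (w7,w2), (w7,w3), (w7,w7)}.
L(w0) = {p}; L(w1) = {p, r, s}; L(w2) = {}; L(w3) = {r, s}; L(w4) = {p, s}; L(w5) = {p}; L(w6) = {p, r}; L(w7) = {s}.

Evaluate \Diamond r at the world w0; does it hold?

No

Recall that \Diamond ψ holds at a world iff ψ holds at some accessible world.
At w0: \Diamond r requires r at some successor in {w0, w4, w5, w7}.
  At w0: r is false.
  At w4: r is false.
  At w5: r is false.
  At w7: r is false.
So \Diamond r is false at w0.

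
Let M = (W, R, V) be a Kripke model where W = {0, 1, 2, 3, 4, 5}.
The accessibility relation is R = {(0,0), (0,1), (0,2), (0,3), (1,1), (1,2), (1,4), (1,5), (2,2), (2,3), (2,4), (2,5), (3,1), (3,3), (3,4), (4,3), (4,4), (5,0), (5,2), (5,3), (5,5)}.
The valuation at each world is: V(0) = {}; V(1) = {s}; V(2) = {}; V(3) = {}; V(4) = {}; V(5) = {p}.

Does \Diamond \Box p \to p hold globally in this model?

Let φ = \Diamond \Box p \to p. Evaluate φ at each world:
  0 (successors {0, 1, 2, 3}): φ is true.
  1 (successors {1, 2, 4, 5}): φ is true.
  2 (successors {2, 3, 4, 5}): φ is true.
  3 (successors {1, 3, 4}): φ is true.
  4 (successors {3, 4}): φ is true.
  5 (successors {0, 2, 3, 5}): φ is true.
For instance, at 2:
  At 2: \Diamond \Box p is false, p is false, so \Diamond \Box p \to p is true.
    At 2: \Diamond \Box p requires \Box p at some successor in {2, 3, 4, 5}.
      At 2: \Box p is false.
      At 3: \Box p is false.
      At 4: \Box p is false.
      At 5: \Box p is false.
    So \Diamond \Box p is false at 2.

Yes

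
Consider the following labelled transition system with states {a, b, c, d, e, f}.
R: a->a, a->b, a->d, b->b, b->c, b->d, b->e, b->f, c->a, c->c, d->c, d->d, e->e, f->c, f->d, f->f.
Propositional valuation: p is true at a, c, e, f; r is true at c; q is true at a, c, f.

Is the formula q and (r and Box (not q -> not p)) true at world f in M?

No

At f: q is true, r and Box (not q -> not p) is false, so q and (r and Box (not q -> not p)) is false.
  At f: r is false, Box (not q -> not p) is true, so r and Box (not q -> not p) is false.
    At f: Box (not q -> not p) requires not q -> not p at every successor {c, d, f}.
      At c: not q -> not p is true.
      At d: not q -> not p is true.
      At f: not q -> not p is true.
    So Box (not q -> not p) is true at f.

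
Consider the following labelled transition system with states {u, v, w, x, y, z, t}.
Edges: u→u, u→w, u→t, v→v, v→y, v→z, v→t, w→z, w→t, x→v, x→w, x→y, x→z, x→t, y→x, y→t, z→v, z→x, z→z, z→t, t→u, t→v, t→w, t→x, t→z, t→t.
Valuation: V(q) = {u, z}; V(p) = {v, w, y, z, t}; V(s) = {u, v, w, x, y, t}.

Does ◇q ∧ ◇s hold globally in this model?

No

Recall that ◇ψ holds at a world iff ψ holds at some accessible world.
Let φ = ◇q ∧ ◇s. Evaluate φ at each world:
  u (successors {u, w, t}): φ is true.
  v (successors {v, y, z, t}): φ is true.
  w (successors {z, t}): φ is true.
  x (successors {v, w, y, z, t}): φ is true.
  y (successors {x, t}): φ is false.
  z (successors {v, x, z, t}): φ is true.
  t (successors {u, v, w, x, z, t}): φ is true.
Detail at y (counterexample):
  At y: ◇q is false, ◇s is true, so ◇q ∧ ◇s is false.
    At y: ◇q requires q at some successor in {x, t}.
      At x: q is false.
      At t: q is false.
    So ◇q is false at y.
    At y: ◇s requires s at some successor in {x, t}.
      s holds at x, so ◇s is true at y.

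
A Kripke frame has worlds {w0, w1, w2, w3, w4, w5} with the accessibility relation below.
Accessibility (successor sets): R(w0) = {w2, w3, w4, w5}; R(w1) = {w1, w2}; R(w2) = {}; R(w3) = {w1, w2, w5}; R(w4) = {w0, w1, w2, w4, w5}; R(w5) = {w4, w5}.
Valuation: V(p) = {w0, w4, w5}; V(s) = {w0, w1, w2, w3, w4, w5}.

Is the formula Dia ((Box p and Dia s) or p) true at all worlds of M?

Let φ = Dia ((Box p and Dia s) or p). Evaluate φ at each world:
  w0 (successors {w2, w3, w4, w5}): φ is true.
  w1 (successors {w1, w2}): φ is false.
  w2 (successors ∅): φ is false.
  w3 (successors {w1, w2, w5}): φ is true.
  w4 (successors {w0, w1, w2, w4, w5}): φ is true.
  w5 (successors {w4, w5}): φ is true.
Detail at w1 (counterexample):
  At w1: Dia ((Box p and Dia s) or p) requires (Box p and Dia s) or p at some successor in {w1, w2}.
    At w1: (Box p and Dia s) or p is false.
    At w2: (Box p and Dia s) or p is false.
  So Dia ((Box p and Dia s) or p) is false at w1.

No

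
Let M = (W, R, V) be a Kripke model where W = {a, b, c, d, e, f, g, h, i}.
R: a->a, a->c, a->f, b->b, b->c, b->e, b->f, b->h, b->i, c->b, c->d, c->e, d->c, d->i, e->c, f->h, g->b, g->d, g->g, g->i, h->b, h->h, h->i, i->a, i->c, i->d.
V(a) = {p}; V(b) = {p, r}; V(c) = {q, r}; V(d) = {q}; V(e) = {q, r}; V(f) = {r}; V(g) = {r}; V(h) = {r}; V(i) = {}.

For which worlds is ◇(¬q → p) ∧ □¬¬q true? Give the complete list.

Let φ = ◇(¬q → p) ∧ □¬¬q. Evaluate φ at each world:
  a (successors {a, c, f}): φ is false.
  b (successors {b, c, e, f, h, i}): φ is false.
  c (successors {b, d, e}): φ is false.
  d (successors {c, i}): φ is false.
  e (successors {c}): φ is true.
  f (successors {h}): φ is false.
  g (successors {b, d, g, i}): φ is false.
  h (successors {b, h, i}): φ is false.
  i (successors {a, c, d}): φ is false.
For instance, at g:
  At g: ◇(¬q → p) is true, □¬¬q is false, so ◇(¬q → p) ∧ □¬¬q is false.
    At g: ◇(¬q → p) requires ¬q → p at some successor in {b, d, g, i}.
      ¬q → p holds at b, so ◇(¬q → p) is true at g.
    At g: □¬¬q requires ¬¬q at every successor {b, d, g, i}.
      ¬¬q fails at b, so □¬¬q is false at g.
Satisfying worlds: {e}

e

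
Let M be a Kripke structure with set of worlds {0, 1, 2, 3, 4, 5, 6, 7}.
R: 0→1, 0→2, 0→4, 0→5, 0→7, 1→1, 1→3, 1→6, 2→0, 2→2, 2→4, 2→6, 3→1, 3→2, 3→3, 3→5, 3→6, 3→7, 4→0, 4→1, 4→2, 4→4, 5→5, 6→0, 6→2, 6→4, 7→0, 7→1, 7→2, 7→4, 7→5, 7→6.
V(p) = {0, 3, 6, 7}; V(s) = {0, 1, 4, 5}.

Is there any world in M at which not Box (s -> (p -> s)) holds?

No

Recall that Box ψ holds at a world iff ψ holds at every accessible world, and Dia ψ holds iff ψ holds at some accessible world.
Let φ = not Box (s -> (p -> s)). Evaluate φ at each world:
  0 (successors {1, 2, 4, 5, 7}): φ is false.
  1 (successors {1, 3, 6}): φ is false.
  2 (successors {0, 2, 4, 6}): φ is false.
  3 (successors {1, 2, 3, 5, 6, 7}): φ is false.
  4 (successors {0, 1, 2, 4}): φ is false.
  5 (successors {5}): φ is false.
  6 (successors {0, 2, 4}): φ is false.
  7 (successors {0, 1, 2, 4, 5, 6}): φ is false.
For instance, at 5:
  At 5: Box (s -> (p -> s)) is true, so not Box (s -> (p -> s)) is false.
    At 5: Box (s -> (p -> s)) requires s -> (p -> s) at every successor {5}.
      At 5: s -> (p -> s) is true.
    So Box (s -> (p -> s)) is true at 5.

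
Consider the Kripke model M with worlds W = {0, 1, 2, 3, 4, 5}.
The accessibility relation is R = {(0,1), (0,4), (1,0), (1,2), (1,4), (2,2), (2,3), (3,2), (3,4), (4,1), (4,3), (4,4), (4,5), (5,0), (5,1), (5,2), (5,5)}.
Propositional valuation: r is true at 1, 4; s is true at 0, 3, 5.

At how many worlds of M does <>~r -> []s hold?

Recall that []ψ holds at a world iff ψ holds at every accessible world, and <>ψ holds iff ψ holds at some accessible world.
Let φ = <>~r -> []s. Evaluate φ at each world:
  0 (successors {1, 4}): φ is true.
  1 (successors {0, 2, 4}): φ is false.
  2 (successors {2, 3}): φ is false.
  3 (successors {2, 4}): φ is false.
  4 (successors {1, 3, 4, 5}): φ is false.
  5 (successors {0, 1, 2, 5}): φ is false.
For instance, at 4:
  At 4: <>~r is true, []s is false, so <>~r -> []s is false.
    At 4: <>~r requires ~r at some successor in {1, 3, 4, 5}.
      ~r holds at 3, so <>~r is true at 4.
    At 4: []s requires s at every successor {1, 3, 4, 5}.
      s fails at 1, so []s is false at 4.
Satisfying worlds: {0}

1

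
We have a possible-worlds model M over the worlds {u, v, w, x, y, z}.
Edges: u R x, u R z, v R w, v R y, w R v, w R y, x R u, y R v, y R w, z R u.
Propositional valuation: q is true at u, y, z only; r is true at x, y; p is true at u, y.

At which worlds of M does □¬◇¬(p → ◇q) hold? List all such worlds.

u, x, z

Let φ = □¬◇¬(p → ◇q). Evaluate φ at each world:
  u (successors {x, z}): φ is true.
  v (successors {w, y}): φ is false.
  w (successors {v, y}): φ is false.
  x (successors {u}): φ is true.
  y (successors {v, w}): φ is false.
  z (successors {u}): φ is true.
For instance, at v:
  At v: □¬◇¬(p → ◇q) requires ¬◇¬(p → ◇q) at every successor {w, y}.
    ¬◇¬(p → ◇q) fails at w, so □¬◇¬(p → ◇q) is false at v.
      At w: ◇¬(p → ◇q) is true, so ¬◇¬(p → ◇q) is false.
Satisfying worlds: {u, x, z}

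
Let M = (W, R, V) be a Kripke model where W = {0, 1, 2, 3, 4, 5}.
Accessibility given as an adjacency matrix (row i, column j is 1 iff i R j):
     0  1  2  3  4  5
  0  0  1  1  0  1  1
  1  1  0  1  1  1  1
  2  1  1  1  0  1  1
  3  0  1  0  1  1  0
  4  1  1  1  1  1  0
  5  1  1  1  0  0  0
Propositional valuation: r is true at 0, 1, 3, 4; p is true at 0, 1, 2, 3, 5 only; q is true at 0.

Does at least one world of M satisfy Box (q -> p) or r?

Yes

Let φ = Box (q -> p) or r. Evaluate φ at each world:
  0 (successors {1, 2, 4, 5}): φ is true.
  1 (successors {0, 2, 3, 4, 5}): φ is true.
  2 (successors {0, 1, 2, 4, 5}): φ is true.
  3 (successors {1, 3, 4}): φ is true.
  4 (successors {0, 1, 2, 3, 4}): φ is true.
  5 (successors {0, 1, 2}): φ is true.
Detail at 0 (witness):
  At 0: Box (q -> p) is true, r is true, so Box (q -> p) or r is true.
    At 0: Box (q -> p) requires q -> p at every successor {1, 2, 4, 5}.
      At 1: q -> p is true.
      At 2: q -> p is true.
      At 4: q -> p is true.
      At 5: q -> p is true.
    So Box (q -> p) is true at 0.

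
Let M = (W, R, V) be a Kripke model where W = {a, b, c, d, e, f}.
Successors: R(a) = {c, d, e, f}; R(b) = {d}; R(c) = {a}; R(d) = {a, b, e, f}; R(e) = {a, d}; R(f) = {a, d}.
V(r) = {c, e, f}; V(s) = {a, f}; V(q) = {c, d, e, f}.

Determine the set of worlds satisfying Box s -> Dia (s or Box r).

Let φ = Box s -> Dia (s or Box r). Evaluate φ at each world:
  a (successors {c, d, e, f}): φ is true.
  b (successors {d}): φ is true.
  c (successors {a}): φ is true.
  d (successors {a, b, e, f}): φ is true.
  e (successors {a, d}): φ is true.
  f (successors {a, d}): φ is true.
For instance, at f:
  At f: Box s is false, Dia (s or Box r) is true, so Box s -> Dia (s or Box r) is true.
    At f: Box s requires s at every successor {a, d}.
      s fails at d, so Box s is false at f.
    At f: Dia (s or Box r) requires s or Box r at some successor in {a, d}.
      s or Box r holds at a, so Dia (s or Box r) is true at f.
Satisfying worlds: {a, b, c, d, e, f}

a, b, c, d, e, f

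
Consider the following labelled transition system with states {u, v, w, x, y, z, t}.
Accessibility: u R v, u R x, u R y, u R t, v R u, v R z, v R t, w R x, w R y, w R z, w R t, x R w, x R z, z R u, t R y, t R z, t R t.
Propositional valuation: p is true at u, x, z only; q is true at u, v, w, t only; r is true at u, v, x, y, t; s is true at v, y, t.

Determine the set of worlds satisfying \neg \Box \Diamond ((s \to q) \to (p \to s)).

u, v, w, x, t

Let φ = \neg \Box \Diamond ((s \to q) \to (p \to s)). Evaluate φ at each world:
  u (successors {v, x, y, t}): φ is true.
  v (successors {u, z, t}): φ is true.
  w (successors {x, y, z, t}): φ is true.
  x (successors {w, z}): φ is true.
  y (successors ∅): φ is false.
  z (successors {u}): φ is false.
  t (successors {y, z, t}): φ is true.
For instance, at t:
  At t: \Box \Diamond ((s \to q) \to (p \to s)) is false, so \neg \Box \Diamond ((s \to q) \to (p \to s)) is true.
    At t: \Box \Diamond ((s \to q) \to (p \to s)) requires \Diamond ((s \to q) \to (p \to s)) at every successor {y, z, t}.
      \Diamond ((s \to q) \to (p \to s)) fails at y, so \Box \Diamond ((s \to q) \to (p \to s)) is false at t.
Satisfying worlds: {u, v, w, x, t}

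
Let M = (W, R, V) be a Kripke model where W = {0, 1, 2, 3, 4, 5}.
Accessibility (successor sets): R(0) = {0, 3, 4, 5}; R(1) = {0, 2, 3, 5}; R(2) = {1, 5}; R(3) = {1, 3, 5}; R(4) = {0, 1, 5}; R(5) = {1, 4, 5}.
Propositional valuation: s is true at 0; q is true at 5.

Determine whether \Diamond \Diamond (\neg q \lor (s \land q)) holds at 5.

Yes

At 5: \Diamond \Diamond (\neg q \lor (s \land q)) requires \Diamond (\neg q \lor (s \land q)) at some successor in {1, 4, 5}.
  \Diamond (\neg q \lor (s \land q)) holds at 1, so \Diamond \Diamond (\neg q \lor (s \land q)) is true at 5.
    At 1: \Diamond (\neg q \lor (s \land q)) requires \neg q \lor (s \land q) at some successor in {0, 2, 3, 5}.
      \neg q \lor (s \land q) holds at 0, so \Diamond (\neg q \lor (s \land q)) is true at 1.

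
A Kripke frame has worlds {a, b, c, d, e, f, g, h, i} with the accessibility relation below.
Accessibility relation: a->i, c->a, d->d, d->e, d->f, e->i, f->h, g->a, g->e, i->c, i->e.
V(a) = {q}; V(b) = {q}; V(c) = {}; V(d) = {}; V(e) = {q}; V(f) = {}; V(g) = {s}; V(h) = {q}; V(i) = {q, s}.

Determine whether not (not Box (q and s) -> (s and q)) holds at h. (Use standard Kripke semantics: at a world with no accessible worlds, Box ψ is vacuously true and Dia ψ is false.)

Recall that Box ψ holds at a world iff ψ holds at every accessible world, and Dia ψ holds iff ψ holds at some accessible world.
At h: not Box (q and s) -> (s and q) is true, so not (not Box (q and s) -> (s and q)) is false.
  At h: not Box (q and s) is false, s and q is false, so not Box (q and s) -> (s and q) is true.
    At h: Box (q and s) is true, so not Box (q and s) is false.
      At h: no accessible worlds, so Box (q and s) holds vacuously.

No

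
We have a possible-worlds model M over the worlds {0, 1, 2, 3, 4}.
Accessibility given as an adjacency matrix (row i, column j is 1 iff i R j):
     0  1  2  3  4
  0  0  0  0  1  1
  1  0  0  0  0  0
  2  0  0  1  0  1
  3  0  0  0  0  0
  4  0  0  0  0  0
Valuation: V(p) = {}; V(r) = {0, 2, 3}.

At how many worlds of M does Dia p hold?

0

Let φ = Dia p. Evaluate φ at each world:
  0 (successors {3, 4}): φ is false.
  1 (successors ∅): φ is false.
  2 (successors {2, 4}): φ is false.
  3 (successors ∅): φ is false.
  4 (successors ∅): φ is false.
For instance, at 2:
  At 2: Dia p requires p at some successor in {2, 4}.
    At 2: p is false.
    At 4: p is false.
  So Dia p is false at 2.
Satisfying worlds: none.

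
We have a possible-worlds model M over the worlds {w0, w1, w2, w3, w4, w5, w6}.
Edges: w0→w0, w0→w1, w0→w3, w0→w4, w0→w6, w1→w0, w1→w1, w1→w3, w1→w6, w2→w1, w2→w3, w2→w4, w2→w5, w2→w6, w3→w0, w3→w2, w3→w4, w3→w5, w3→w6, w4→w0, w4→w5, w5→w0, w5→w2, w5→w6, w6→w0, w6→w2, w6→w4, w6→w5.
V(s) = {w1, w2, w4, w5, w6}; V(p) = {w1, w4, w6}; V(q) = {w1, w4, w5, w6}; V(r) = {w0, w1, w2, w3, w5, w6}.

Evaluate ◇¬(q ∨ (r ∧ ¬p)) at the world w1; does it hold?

No

Recall that ◇ψ holds at a world iff ψ holds at some accessible world.
At w1: ◇¬(q ∨ (r ∧ ¬p)) requires ¬(q ∨ (r ∧ ¬p)) at some successor in {w0, w1, w3, w6}.
  At w0: ¬(q ∨ (r ∧ ¬p)) is false.
  At w1: ¬(q ∨ (r ∧ ¬p)) is false.
  At w3: ¬(q ∨ (r ∧ ¬p)) is false.
  At w6: ¬(q ∨ (r ∧ ¬p)) is false.
So ◇¬(q ∨ (r ∧ ¬p)) is false at w1.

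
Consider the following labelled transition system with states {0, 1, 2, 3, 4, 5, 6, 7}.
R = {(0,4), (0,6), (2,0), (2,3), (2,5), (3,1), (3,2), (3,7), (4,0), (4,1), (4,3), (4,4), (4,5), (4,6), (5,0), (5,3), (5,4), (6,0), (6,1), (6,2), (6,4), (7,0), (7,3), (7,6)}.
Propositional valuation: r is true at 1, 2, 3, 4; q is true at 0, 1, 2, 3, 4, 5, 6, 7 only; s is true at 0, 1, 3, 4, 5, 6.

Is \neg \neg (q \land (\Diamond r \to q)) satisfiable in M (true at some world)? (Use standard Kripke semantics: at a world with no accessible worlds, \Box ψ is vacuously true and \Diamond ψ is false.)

Yes

Recall that \Diamond ψ holds at a world iff ψ holds at some accessible world.
Let φ = \neg \neg (q \land (\Diamond r \to q)). Evaluate φ at each world:
  0 (successors {4, 6}): φ is true.
  1 (successors ∅): φ is true.
  2 (successors {0, 3, 5}): φ is true.
  3 (successors {1, 2, 7}): φ is true.
  4 (successors {0, 1, 3, 4, 5, 6}): φ is true.
  5 (successors {0, 3, 4}): φ is true.
  6 (successors {0, 1, 2, 4}): φ is true.
  7 (successors {0, 3, 6}): φ is true.
Detail at 0 (witness):
  At 0: \neg (q \land (\Diamond r \to q)) is false, so \neg \neg (q \land (\Diamond r \to q)) is true.
    At 0: q \land (\Diamond r \to q) is true, so \neg (q \land (\Diamond r \to q)) is false.
      At 0: q is true, \Diamond r \to q is true, so q \land (\Diamond r \to q) is true.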